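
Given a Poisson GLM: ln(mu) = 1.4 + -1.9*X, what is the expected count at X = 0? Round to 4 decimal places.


Compute eta = 1.4 + -1.9 * 0 = 1.4000.
Apply inverse link: mu = e^1.4000 = 4.0552.

4.0552


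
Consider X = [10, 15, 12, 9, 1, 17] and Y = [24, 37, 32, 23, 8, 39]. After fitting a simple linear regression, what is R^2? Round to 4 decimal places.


The fitted line is Y = 5.5847 + 2.0233*X.
SSres = 10.7479, SStot = 654.8333.
R^2 = 1 - SSres/SStot = 0.9836.

0.9836


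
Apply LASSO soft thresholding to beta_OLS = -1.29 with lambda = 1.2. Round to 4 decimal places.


|beta_OLS| = 1.29.
lambda = 1.2.
Since |beta| > lambda, coefficient = sign(beta)*(|beta| - lambda) = -0.0900.
Result = -0.0900.

-0.0900


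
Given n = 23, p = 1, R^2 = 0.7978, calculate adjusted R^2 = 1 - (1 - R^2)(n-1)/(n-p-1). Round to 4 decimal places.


Plug in: Adj R^2 = 1 - (1 - 0.7978) * 22/21.
= 1 - 0.2022 * 22/21
= 1 - 4.4484 / 21
= 1 - 0.2118 = 0.7882.

0.7882


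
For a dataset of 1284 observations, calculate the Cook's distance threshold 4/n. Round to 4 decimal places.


Cook's distance cutoff = 4/n = 4/1284.
= 0.0031.

0.0031


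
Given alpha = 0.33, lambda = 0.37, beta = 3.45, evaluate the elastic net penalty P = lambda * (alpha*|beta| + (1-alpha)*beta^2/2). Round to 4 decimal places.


Compute:
L1 = 0.33 * 3.45 = 1.1385.
L2 = 0.67 * 3.45^2 / 2 = 3.9873.
Penalty = 0.37 * (1.1385 + 3.9873) = 1.8966.

1.8966


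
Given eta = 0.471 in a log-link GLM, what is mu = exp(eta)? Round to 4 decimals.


mu = exp(eta) = exp(0.471).
= 1.6016.

1.6016


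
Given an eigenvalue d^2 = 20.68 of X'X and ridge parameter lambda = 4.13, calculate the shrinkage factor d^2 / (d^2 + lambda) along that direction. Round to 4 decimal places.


Denominator = d^2 + lambda = 20.68 + 4.13 = 24.8100.
Shrinkage = 20.68 / 24.8100 = 0.8335.

0.8335


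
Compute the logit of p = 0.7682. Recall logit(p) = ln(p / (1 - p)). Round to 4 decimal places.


Compute the odds: 0.7682/0.2318 = 3.3141.
Take the natural log: ln(3.3141) = 1.1982.

1.1982


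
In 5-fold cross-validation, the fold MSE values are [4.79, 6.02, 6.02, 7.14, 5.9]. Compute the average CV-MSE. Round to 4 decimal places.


Total MSE across folds = 29.8700.
CV-MSE = 29.8700/5 = 5.9740.

5.9740


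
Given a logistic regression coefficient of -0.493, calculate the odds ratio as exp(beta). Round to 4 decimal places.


The odds ratio is computed as:
OR = e^(-0.493) = 0.6108.

0.6108


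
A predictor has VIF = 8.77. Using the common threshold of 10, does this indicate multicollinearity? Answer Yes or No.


The threshold is 10.
VIF = 8.77 is < 10.
Multicollinearity indication: No.

No


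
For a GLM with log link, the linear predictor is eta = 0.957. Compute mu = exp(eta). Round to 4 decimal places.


mu = exp(eta) = exp(0.957).
= 2.6039.

2.6039


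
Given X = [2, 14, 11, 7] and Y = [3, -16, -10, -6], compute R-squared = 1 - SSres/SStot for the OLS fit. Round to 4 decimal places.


After computing the OLS fit (b0=5.7099, b1=-1.5247):
SSres = 2.4506, SStot = 190.7500.
R^2 = 1 - 2.4506/190.7500 = 0.9872.

0.9872


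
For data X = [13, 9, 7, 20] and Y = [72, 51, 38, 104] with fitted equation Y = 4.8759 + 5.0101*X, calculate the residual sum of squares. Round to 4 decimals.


Compute predicted values, then residuals = yi - yhat_i.
Residuals: [1.9928, 1.0332, -1.9466, -1.0779].
SSres = sum(residual^2) = 9.9899.

9.9899


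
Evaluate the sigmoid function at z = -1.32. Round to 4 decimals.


exp(1.3200) = 3.7434.
1 + exp(-z) = 4.7434.
sigmoid = 1/4.7434 = 0.2108.

0.2108


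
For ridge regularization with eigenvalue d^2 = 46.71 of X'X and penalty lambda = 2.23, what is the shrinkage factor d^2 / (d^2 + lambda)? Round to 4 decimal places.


Compute the denominator: 46.71 + 2.23 = 48.9400.
Shrinkage factor = 46.71 / 48.9400 = 0.9544.

0.9544


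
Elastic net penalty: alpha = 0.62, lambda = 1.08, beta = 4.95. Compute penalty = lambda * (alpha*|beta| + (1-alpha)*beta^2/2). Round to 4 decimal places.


Compute:
L1 = 0.62 * 4.95 = 3.0690.
L2 = 0.38 * 4.95^2 / 2 = 4.6555.
Penalty = 1.08 * (3.0690 + 4.6555) = 8.3424.

8.3424


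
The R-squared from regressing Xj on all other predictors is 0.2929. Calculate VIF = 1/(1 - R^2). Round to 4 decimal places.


Using VIF = 1/(1 - R^2_j):
1 - 0.2929 = 0.7071.
VIF = 1.4142.

1.4142


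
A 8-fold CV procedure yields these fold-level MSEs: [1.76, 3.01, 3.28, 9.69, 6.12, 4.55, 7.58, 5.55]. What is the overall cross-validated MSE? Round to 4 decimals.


Sum of fold MSEs = 41.5400.
Average = 41.5400 / 8 = 5.1925.

5.1925


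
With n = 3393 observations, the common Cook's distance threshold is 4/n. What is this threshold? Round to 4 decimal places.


Cook's distance cutoff = 4/n = 4/3393.
= 0.0012.

0.0012


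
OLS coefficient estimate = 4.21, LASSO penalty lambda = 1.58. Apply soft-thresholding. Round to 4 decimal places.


Check: |4.21| = 4.21 vs lambda = 1.58.
Since |beta| > lambda, coefficient = sign(beta)*(|beta| - lambda) = 2.6300.
Soft-thresholded coefficient = 2.6300.

2.6300


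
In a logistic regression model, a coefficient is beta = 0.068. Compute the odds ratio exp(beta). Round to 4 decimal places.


Odds ratio = exp(beta) = exp(0.068).
= 1.0704.

1.0704


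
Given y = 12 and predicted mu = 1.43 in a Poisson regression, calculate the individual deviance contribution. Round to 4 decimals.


Compute y*ln(y/mu) = 12*ln(12/1.43) = 12*2.127232 = 25.526784.
y - mu = 10.57.
D = 2*(25.526784 - (10.57)) = 29.913568, which rounds to 29.9136.

29.9136


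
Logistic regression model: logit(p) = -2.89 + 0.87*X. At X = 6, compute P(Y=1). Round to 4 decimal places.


Linear predictor: z = -2.89 + 0.87 * 6 = 2.3300.
P = 1/(1 + exp(-2.3300)) = 1/(1 + 0.0973) = 0.9113.

0.9113


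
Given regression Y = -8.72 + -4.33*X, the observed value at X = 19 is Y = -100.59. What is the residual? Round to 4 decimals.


Compute yhat = -8.72 + (-4.33)(19) = -90.9900.
Residual = actual - predicted = -100.59 - -90.9900 = -9.6000.

-9.6000


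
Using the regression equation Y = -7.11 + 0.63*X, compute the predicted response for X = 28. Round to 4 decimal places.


Plug X = 28 into Y = -7.11 + 0.63*X:
Y = -7.11 + 17.6400 = 10.5300.

10.5300


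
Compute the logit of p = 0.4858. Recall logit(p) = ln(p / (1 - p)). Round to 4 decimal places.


1 - p = 0.5142.
p/(1-p) = 0.9448.
logit = ln(0.9448) = -0.0568.

-0.0568


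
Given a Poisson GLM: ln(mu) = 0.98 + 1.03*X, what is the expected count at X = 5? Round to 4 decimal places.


eta = 0.98 + 1.03 * 5 = 6.1300.
mu = exp(6.1300) = 459.4362.

459.4362


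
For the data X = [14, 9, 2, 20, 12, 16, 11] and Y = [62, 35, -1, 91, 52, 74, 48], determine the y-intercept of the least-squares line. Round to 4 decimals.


Compute b1 = 5.1804 from the OLS formula.
With xbar = 12.0000 and ybar = 51.5714, the intercept is:
b0 = 51.5714 - 5.1804 * 12.0000 = -10.5935.

-10.5935


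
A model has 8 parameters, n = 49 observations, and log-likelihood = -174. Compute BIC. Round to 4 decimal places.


k * ln(n) = 8 * ln(49) = 8 * 3.891820 = 31.134560.
-2 * loglik = -2 * (-174) = 348.
BIC = 31.134560 + 348 = 379.134560, which rounds to 379.1346.

379.1346


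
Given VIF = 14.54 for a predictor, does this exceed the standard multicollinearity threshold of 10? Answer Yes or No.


The threshold is 10.
VIF = 14.54 is >= 10.
Multicollinearity indication: Yes.

Yes


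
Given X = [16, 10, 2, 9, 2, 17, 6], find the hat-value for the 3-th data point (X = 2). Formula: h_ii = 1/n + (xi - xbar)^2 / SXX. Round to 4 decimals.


Compute xbar = 8.8571 with n = 7 observations.
SXX = 220.8571.
Leverage = 1/7 + (2 - 8.8571)^2/220.8571 = 0.3558.

0.3558


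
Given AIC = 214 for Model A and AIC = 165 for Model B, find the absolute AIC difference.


Absolute difference = |214 - 165| = 49.
The model with lower AIC (B) is preferred.

49


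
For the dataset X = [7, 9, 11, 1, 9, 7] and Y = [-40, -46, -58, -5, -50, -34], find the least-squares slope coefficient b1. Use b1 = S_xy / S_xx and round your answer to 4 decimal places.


First compute the means: xbar = 7.3333, ybar = -38.8333.
Then S_xx = sum((xi - xbar)^2) = 59.3333.
S_xy = sum((xi - xbar)(yi - ybar)) = -316.3333.
b1 = S_xy / S_xx = -316.3333 / 59.3333 = -5.3315.

-5.3315


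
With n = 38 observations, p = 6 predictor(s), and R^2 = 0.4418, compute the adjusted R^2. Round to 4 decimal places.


Adjusted R^2 = 1 - (1 - R^2) * (n-1)/(n-p-1).
(1 - R^2) = 0.5582.
(n-1)/(n-p-1) = 37/31.
(1 - R^2) * (n-1) = 0.5582 * 37 = 20.6534.
Divide by (n-p-1): 20.6534 / 31 = 0.6662.
Adj R^2 = 1 - 0.6662 = 0.3338.

0.3338


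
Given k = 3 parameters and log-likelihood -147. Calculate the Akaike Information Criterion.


Compute:
2k = 2*3 = 6.
-2*loglik = -2*(-147) = 294.
AIC = 6 + 294 = 300.

300


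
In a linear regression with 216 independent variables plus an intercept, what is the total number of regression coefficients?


Including the intercept, the model has 216 predictor coefficients + 1 intercept.
Total = 217.

217


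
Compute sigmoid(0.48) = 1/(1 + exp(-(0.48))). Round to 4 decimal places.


exp(-0.4800) = 0.6188.
1 + exp(-z) = 1.6188.
sigmoid = 1/1.6188 = 0.6177.

0.6177


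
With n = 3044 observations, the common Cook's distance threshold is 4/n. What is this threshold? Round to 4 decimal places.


The threshold is 4/n.
4/3044 = 0.0013.

0.0013


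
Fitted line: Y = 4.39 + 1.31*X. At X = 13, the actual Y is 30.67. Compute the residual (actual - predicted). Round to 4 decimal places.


Fitted value at X = 13 is yhat = 4.39 + 1.31*13 = 21.4200.
Residual = 30.67 - 21.4200 = 9.2500.

9.2500


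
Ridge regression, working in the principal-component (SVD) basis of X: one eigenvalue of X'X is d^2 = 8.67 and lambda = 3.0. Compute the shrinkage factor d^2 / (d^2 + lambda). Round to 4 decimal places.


d^2 + lambda = 8.67 + 3.0 = 11.6700.
Shrinkage factor = 8.67/11.6700 = 0.7429.

0.7429


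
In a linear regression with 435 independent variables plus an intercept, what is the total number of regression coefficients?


Each predictor gets one coefficient, plus one intercept.
Total parameters = 435 + 1 = 436.

436


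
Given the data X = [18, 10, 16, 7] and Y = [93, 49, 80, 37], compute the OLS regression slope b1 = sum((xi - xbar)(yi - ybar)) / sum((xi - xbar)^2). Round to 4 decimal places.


The sample means are xbar = 12.7500 and ybar = 64.7500.
Compute S_xx = 78.7500 and S_xy = 400.7500.
Slope b1 = S_xy / S_xx = 400.7500 / 78.7500 = 5.0889.

5.0889


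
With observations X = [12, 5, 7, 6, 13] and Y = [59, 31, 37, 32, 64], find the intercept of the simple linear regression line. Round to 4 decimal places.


First find the slope: b1 = 4.2895.
Means: xbar = 8.6000, ybar = 44.6000.
b0 = ybar - b1 * xbar = 44.6000 - 4.2895 * 8.6000 = 7.7105.

7.7105


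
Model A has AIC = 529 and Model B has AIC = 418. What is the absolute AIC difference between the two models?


|AIC_A - AIC_B| = |529 - 418| = 111.
Model B is preferred (lower AIC).

111


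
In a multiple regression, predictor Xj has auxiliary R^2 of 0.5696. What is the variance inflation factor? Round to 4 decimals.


Using VIF = 1/(1 - R^2_j):
1 - 0.5696 = 0.4304.
VIF = 2.3234.

2.3234


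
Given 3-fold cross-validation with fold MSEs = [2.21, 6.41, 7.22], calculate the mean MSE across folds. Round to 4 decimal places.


Total MSE across folds = 15.8400.
CV-MSE = 15.8400/3 = 5.2800.

5.2800


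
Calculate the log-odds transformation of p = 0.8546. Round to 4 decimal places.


Compute the odds: 0.8546/0.1454 = 5.8776.
Take the natural log: ln(5.8776) = 1.7711.

1.7711


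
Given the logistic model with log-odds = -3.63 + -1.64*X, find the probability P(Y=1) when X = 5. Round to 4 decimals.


z = -3.63 + -1.64 * 5 = -11.8300.
Sigmoid: P = 1 / (1 + exp(11.8300)) = 0.0000.

0.0000


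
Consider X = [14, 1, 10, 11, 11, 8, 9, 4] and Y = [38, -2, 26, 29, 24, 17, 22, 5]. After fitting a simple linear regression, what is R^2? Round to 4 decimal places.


After computing the OLS fit (b0=-6.2869, b1=3.0779):
SSres = 23.1352, SStot = 1178.8750.
R^2 = 1 - 23.1352/1178.8750 = 0.9804.

0.9804


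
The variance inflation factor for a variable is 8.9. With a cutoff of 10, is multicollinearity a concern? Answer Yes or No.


Compare VIF = 8.9 to the threshold of 10.
8.9 < 10, so the answer is No.

No


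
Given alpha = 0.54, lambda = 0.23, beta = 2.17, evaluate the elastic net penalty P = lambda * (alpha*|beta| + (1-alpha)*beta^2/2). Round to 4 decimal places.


Compute:
L1 = 0.54 * 2.17 = 1.1718.
L2 = 0.46 * 2.17^2 / 2 = 1.0830.
Penalty = 0.23 * (1.1718 + 1.0830) = 0.5186.

0.5186


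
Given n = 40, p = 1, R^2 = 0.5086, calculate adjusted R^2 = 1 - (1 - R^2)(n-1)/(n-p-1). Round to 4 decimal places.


Plug in: Adj R^2 = 1 - (1 - 0.5086) * 39/38.
= 1 - 0.4914 * 39/38
= 1 - 19.1646 / 38
= 1 - 0.5043 = 0.4957.

0.4957


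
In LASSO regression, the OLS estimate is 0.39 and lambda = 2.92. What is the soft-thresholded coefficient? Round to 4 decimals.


Check: |0.39| = 0.39 vs lambda = 2.92.
Since |beta| <= lambda, the coefficient is set to 0.
Soft-thresholded coefficient = 0.0000.

0.0000


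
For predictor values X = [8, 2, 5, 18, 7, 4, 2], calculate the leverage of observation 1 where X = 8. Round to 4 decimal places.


Mean of X: xbar = 6.5714.
SXX = 183.7143.
For X = 8: h = 1/7 + (8 - 6.5714)^2/183.7143 = 0.1540.

0.1540


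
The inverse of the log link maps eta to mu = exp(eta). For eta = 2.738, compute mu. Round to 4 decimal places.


mu = exp(eta) = exp(2.738).
= 15.4560.

15.4560


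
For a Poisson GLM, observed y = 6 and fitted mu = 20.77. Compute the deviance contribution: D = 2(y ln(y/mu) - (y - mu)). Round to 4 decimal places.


y/mu = 6/20.77 = 0.288878 (approx.), and ln(6/20.77) = -1.241750.
y * ln(y/mu) = 6 * -1.241750 = -7.450500.
y - mu = -14.77.
D = 2 * (-7.450500 - -14.77) = 14.639000, which rounds to 14.6390.

14.6390


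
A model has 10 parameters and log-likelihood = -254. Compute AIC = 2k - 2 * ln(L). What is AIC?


Compute:
2k = 2*10 = 20.
-2*loglik = -2*(-254) = 508.
AIC = 20 + 508 = 528.

528


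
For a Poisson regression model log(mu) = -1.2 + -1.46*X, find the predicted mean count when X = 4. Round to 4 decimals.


eta = -1.2 + -1.46 * 4 = -7.0400.
mu = exp(-7.0400) = 0.0009.

0.0009


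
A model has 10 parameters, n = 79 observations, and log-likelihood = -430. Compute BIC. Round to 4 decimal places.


Compute k*ln(n) = 10*ln(79) = 10*4.369448 = 43.694480.
Then -2*loglik = 860.
BIC = 43.694480 + 860 = 903.694480, which rounds to 903.6945.

903.6945


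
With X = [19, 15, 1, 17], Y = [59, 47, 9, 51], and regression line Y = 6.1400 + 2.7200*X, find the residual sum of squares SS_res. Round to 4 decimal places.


Compute predicted values, then residuals = yi - yhat_i.
Residuals: [1.1800, 0.0600, 0.1400, -1.3800].
SSres = sum(residual^2) = 3.3200.

3.3200


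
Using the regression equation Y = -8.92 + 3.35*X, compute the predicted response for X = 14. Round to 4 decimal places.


Plug X = 14 into Y = -8.92 + 3.35*X:
Y = -8.92 + 46.9000 = 37.9800.

37.9800


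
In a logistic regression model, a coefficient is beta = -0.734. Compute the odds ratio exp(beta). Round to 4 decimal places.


exp(-0.734) = 0.4800.
So the odds ratio is 0.4800.

0.4800


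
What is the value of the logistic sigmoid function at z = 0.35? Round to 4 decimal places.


Compute exp(-0.3500) = 0.7047.
Sigmoid = 1 / (1 + 0.7047) = 1 / 1.7047 = 0.5866.

0.5866


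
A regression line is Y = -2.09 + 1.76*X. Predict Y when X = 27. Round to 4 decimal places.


Plug X = 27 into Y = -2.09 + 1.76*X:
Y = -2.09 + 47.5200 = 45.4300.

45.4300


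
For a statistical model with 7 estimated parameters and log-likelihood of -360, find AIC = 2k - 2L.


AIC = 2k - 2*loglik = 2(7) - 2(-360).
= 14 + 720 = 734.

734


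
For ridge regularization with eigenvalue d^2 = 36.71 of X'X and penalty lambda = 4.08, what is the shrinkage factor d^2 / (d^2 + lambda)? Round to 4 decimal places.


Compute the denominator: 36.71 + 4.08 = 40.7900.
Shrinkage factor = 36.71 / 40.7900 = 0.9000.

0.9000


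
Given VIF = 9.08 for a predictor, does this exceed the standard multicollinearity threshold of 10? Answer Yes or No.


The threshold is 10.
VIF = 9.08 is < 10.
Multicollinearity indication: No.

No


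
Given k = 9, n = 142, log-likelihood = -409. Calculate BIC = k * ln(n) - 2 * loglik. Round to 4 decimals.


k * ln(n) = 9 * ln(142) = 9 * 4.955827 = 44.602443.
-2 * loglik = -2 * (-409) = 818.
BIC = 44.602443 + 818 = 862.602443, which rounds to 862.6024.

862.6024


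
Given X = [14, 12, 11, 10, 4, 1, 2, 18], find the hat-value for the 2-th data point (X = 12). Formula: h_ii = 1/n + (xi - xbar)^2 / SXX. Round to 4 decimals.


n = 8, xbar = 9.0000.
SXX = sum((xi - xbar)^2) = 258.0000.
h = 1/8 + (12 - 9.0000)^2 / 258.0000 = 0.1599.

0.1599


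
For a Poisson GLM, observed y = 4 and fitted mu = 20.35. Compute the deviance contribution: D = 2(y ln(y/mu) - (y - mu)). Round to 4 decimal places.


y/mu = 4/20.35 = 0.196560 (approx.), and ln(4/20.35) = -1.626787.
y * ln(y/mu) = 4 * -1.626787 = -6.507148.
y - mu = -16.35.
D = 2 * (-6.507148 - -16.35) = 19.685704, which rounds to 19.6857.

19.6857


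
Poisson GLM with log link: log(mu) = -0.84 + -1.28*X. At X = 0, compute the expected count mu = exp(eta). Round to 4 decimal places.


eta = -0.84 + -1.28 * 0 = -0.8400.
mu = exp(-0.8400) = 0.4317.

0.4317


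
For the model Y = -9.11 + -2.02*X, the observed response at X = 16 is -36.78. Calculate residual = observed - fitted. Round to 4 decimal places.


Predicted = -9.11 + -2.02 * 16 = -41.4300.
Residual = -36.78 - -41.4300 = 4.6500.

4.6500


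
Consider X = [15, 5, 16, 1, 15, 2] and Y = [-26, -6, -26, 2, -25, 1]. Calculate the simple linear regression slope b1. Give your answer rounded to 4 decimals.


Calculate xbar = 9.0000, ybar = -13.3333.
S_xx = 250.0000, S_xy = -487.0000.
Using b1 = S_xy / S_xx = -487.0000 / 250.0000, we get b1 = -1.9480.

-1.9480


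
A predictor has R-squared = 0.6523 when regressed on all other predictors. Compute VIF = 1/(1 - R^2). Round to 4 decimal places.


Using VIF = 1/(1 - R^2_j):
1 - 0.6523 = 0.3477.
VIF = 2.8760.

2.8760


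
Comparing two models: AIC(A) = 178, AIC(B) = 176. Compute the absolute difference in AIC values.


Absolute difference = |178 - 176| = 2.
The model with lower AIC (B) is preferred.

2


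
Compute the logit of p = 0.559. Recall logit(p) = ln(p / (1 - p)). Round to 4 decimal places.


The odds are p/(1-p) = 0.559 / 0.441 = 1.2676.
logit(p) = ln(1.2676) = 0.2371.

0.2371


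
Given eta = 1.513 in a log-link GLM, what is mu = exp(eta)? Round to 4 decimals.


Apply the inverse link:
mu = e^1.513 = 4.5403.

4.5403


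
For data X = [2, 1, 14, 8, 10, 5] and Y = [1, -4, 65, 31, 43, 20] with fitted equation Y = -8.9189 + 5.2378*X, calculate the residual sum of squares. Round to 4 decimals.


Predicted values from Y = -8.9189 + 5.2378*X.
Residuals: [-0.5567, -0.3189, 0.5897, -1.9835, -0.4591, 2.7299].
SSres = 12.3568.

12.3568


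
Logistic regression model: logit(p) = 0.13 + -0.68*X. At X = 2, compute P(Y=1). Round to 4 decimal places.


z = 0.13 + -0.68 * 2 = -1.2300.
Sigmoid: P = 1 / (1 + exp(1.2300)) = 0.2262.

0.2262


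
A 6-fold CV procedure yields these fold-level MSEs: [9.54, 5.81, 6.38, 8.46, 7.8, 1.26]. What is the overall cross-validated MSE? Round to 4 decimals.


Add all fold MSEs: 39.2500.
Divide by k = 6: 39.2500/6 = 6.5417.

6.5417


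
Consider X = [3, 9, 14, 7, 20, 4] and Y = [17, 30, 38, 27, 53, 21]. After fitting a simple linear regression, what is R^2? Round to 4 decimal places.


Fit the OLS line: b0 = 12.0000, b1 = 2.0000.
SSres = 8.0000.
SStot = 846.0000.
R^2 = 1 - 8.0000/846.0000 = 0.9905.

0.9905


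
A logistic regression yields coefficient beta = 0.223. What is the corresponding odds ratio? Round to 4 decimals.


exp(0.223) = 1.2498.
So the odds ratio is 1.2498.

1.2498


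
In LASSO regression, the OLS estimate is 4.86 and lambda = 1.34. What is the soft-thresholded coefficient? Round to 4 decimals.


|beta_OLS| = 4.86.
lambda = 1.34.
Since |beta| > lambda, coefficient = sign(beta)*(|beta| - lambda) = 3.5200.
Result = 3.5200.

3.5200


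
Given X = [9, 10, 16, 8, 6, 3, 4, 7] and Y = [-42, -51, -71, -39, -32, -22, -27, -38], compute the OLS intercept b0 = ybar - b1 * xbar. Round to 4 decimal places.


The slope is b1 = -3.7628.
Sample means are xbar = 7.8750 and ybar = -40.2500.
Intercept: b0 = -40.2500 - (-3.7628)(7.8750) = -10.6181.

-10.6181


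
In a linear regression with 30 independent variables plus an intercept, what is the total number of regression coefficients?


Total coefficients = number of predictors + 1 (for the intercept).
= 30 + 1 = 31.

31


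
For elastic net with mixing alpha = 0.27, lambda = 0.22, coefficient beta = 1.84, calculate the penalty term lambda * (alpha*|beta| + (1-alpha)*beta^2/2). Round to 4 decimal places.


L1 component = 0.27 * |1.84| = 0.4968.
L2 component = 0.73 * 1.84^2 / 2 = 1.2357.
Penalty = 0.22 * (0.4968 + 1.2357) = 0.22 * 1.7325 = 0.3812.

0.3812


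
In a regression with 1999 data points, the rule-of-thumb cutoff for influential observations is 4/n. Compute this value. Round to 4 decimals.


The threshold is 4/n.
4/1999 = 0.0020.

0.0020


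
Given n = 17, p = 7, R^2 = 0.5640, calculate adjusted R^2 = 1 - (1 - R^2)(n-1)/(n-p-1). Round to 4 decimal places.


Using the formula:
(1 - 0.5640) = 0.4360.
Multiply by 16/9: 0.4360 * 16 = 6.9760, then 6.9760 / 9 = 0.7751.
Adj R^2 = 1 - 0.7751 = 0.2249.

0.2249


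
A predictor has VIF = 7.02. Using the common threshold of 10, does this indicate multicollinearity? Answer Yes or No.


Check: VIF = 7.02 vs threshold = 10.
Since 7.02 < 10, the answer is No.

No


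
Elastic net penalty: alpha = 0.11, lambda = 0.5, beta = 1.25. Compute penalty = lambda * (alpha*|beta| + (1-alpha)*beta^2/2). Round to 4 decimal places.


alpha * |beta| = 0.11 * 1.25 = 0.1375.
(1-alpha) * beta^2/2 = 0.89 * 1.5625/2 = 0.6953.
Total = 0.5 * (0.1375 + 0.6953) = 0.4164.

0.4164


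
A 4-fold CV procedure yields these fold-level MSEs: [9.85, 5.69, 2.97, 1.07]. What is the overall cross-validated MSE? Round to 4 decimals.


Sum of fold MSEs = 19.5800.
Average = 19.5800 / 4 = 4.8950.

4.8950


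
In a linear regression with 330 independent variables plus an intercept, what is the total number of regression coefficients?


Total coefficients = number of predictors + 1 (for the intercept).
= 330 + 1 = 331.

331


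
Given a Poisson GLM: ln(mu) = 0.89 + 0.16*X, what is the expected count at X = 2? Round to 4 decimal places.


eta = 0.89 + 0.16 * 2 = 1.2100.
mu = exp(1.2100) = 3.3535.

3.3535


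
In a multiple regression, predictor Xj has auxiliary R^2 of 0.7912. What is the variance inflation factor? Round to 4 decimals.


VIF = 1 / (1 - 0.7912).
= 1 / 0.2088 = 4.7893.

4.7893


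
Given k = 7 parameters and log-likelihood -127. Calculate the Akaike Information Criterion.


AIC = 2*7 - 2*(-127).
= 14 + 254 = 268.

268


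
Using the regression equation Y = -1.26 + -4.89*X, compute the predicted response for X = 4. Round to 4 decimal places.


Predicted value:
Y = -1.26 + (-4.89)(4) = -1.26 + -19.5600 = -20.8200.

-20.8200


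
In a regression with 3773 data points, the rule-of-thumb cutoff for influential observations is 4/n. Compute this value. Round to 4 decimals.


Cook's distance cutoff = 4/n = 4/3773.
= 0.0011.

0.0011


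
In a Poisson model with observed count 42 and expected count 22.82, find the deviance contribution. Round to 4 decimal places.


First: ln(42/22.82) = 0.610032.
Then: 42 * 0.610032 = 25.621344.
y - mu = 42 - 22.82 = 19.18.
D = 2(25.621344 - 19.18) = 12.882688, which rounds to 12.8827.

12.8827


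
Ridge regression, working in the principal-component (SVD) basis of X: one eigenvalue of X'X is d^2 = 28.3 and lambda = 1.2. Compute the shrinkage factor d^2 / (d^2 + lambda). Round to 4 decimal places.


Compute the denominator: 28.3 + 1.2 = 29.5000.
Shrinkage factor = 28.3 / 29.5000 = 0.9593.

0.9593


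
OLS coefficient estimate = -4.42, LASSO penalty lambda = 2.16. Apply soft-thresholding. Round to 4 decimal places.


Absolute value: |-4.42| = 4.42.
Compare to lambda = 2.16.
Since |beta| > lambda, coefficient = sign(beta)*(|beta| - lambda) = -2.2600.

-2.2600


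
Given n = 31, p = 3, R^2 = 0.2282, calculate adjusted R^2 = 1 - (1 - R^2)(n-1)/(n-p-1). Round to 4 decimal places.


Plug in: Adj R^2 = 1 - (1 - 0.2282) * 30/27.
= 1 - 0.7718 * 30/27
= 1 - 23.1540 / 27
= 1 - 0.8576 = 0.1424.

0.1424


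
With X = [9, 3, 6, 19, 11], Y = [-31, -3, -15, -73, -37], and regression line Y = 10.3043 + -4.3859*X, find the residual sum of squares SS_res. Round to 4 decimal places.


Predicted values from Y = 10.3043 + -4.3859*X.
Residuals: [-1.8312, -0.1466, 1.0111, 0.0278, 0.9406].
SSres = 5.2826.

5.2826


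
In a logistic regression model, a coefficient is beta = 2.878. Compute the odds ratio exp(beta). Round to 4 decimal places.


exp(2.878) = 17.7787.
So the odds ratio is 17.7787.

17.7787


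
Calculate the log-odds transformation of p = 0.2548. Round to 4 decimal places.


Compute the odds: 0.2548/0.7452 = 0.3419.
Take the natural log: ln(0.3419) = -1.0732.

-1.0732


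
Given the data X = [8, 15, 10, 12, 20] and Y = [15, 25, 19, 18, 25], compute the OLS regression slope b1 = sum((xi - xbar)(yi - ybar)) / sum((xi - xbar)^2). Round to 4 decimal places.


First compute the means: xbar = 13.0000, ybar = 20.4000.
Then S_xx = sum((xi - xbar)^2) = 88.0000.
S_xy = sum((xi - xbar)(yi - ybar)) = 75.0000.
b1 = S_xy / S_xx = 75.0000 / 88.0000 = 0.8523.

0.8523


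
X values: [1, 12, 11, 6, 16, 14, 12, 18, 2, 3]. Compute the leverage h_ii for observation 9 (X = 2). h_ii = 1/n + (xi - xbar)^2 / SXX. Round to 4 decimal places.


Compute xbar = 9.5000 with n = 10 observations.
SXX = 332.5000.
Leverage = 1/10 + (2 - 9.5000)^2/332.5000 = 0.2692.

0.2692


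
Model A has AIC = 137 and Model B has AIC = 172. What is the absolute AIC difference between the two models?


|AIC_A - AIC_B| = |137 - 172| = 35.
Model A is preferred (lower AIC).

35


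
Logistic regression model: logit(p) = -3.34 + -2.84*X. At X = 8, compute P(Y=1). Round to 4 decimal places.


Linear predictor: z = -3.34 + -2.84 * 8 = -26.0600.
P = 1/(1 + exp(26.0600)) = 1/(1 + 207832852532.5899) = 0.0000.

0.0000


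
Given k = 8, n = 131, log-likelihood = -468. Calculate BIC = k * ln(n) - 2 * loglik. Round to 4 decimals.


ln(131) = 4.875197.
k * ln(n) = 8 * 4.875197 = 39.001576.
-2L = 936.
BIC = 39.001576 + 936 = 975.001576, which rounds to 975.0016.

975.0016


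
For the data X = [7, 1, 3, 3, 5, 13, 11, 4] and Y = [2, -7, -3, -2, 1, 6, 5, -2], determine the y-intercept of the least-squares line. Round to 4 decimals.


Compute b1 = 0.9929 from the OLS formula.
With xbar = 5.8750 and ybar = 0.0000, the intercept is:
b0 = 0.0000 - 0.9929 * 5.8750 = -5.8332.

-5.8332


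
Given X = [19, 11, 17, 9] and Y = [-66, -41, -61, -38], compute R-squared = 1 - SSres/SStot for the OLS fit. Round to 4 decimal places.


The fitted line is Y = -10.3235 + -2.9412*X.
SSres = 4.7647, SStot = 593.0000.
R^2 = 1 - SSres/SStot = 0.9920.

0.9920


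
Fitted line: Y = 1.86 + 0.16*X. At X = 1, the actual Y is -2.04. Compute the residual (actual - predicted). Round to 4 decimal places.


Fitted value at X = 1 is yhat = 1.86 + 0.16*1 = 2.0200.
Residual = -2.04 - 2.0200 = -4.0600.

-4.0600


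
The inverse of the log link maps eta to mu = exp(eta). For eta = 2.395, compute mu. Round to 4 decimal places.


mu = exp(eta) = exp(2.395).
= 10.9682.

10.9682


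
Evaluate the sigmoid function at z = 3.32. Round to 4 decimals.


Compute exp(-3.3200) = 0.0362.
Sigmoid = 1 / (1 + 0.0362) = 1 / 1.0362 = 0.9651.

0.9651


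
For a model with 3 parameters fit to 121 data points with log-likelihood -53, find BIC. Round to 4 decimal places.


Compute k*ln(n) = 3*ln(121) = 3*4.795791 = 14.387373.
Then -2*loglik = 106.
BIC = 14.387373 + 106 = 120.387373, which rounds to 120.3874.

120.3874


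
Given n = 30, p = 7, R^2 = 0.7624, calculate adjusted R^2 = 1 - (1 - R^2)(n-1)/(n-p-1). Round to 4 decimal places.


Plug in: Adj R^2 = 1 - (1 - 0.7624) * 29/22.
= 1 - 0.2376 * 29/22
= 1 - 6.8904 / 22
= 1 - 0.3132 = 0.6868.

0.6868


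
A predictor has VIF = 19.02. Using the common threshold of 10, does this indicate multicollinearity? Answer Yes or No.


Compare VIF = 19.02 to the threshold of 10.
19.02 >= 10, so the answer is Yes.

Yes


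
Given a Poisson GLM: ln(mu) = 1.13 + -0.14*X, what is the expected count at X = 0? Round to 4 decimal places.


Linear predictor: eta = 1.13 + (-0.14)(0) = 1.1300.
Expected count: mu = exp(1.1300) = 3.0957.

3.0957


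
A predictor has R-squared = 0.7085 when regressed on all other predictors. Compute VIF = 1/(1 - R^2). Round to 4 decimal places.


Denominator: 1 - 0.7085 = 0.2915.
VIF = 1 / 0.2915 = 3.4305.

3.4305


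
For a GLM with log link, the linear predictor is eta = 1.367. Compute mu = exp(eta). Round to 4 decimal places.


mu = exp(eta) = exp(1.367).
= 3.9236.

3.9236


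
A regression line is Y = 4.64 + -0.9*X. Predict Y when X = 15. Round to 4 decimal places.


Plug X = 15 into Y = 4.64 + -0.9*X:
Y = 4.64 + -13.5000 = -8.8600.

-8.8600


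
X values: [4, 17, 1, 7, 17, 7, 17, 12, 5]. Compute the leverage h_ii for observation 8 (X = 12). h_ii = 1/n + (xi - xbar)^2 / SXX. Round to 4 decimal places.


Mean of X: xbar = 9.6667.
SXX = 310.0000.
For X = 12: h = 1/9 + (12 - 9.6667)^2/310.0000 = 0.1287.

0.1287


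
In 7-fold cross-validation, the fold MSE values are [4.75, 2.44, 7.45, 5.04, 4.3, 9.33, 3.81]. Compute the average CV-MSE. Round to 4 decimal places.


Add all fold MSEs: 37.1200.
Divide by k = 7: 37.1200/7 = 5.3029.

5.3029


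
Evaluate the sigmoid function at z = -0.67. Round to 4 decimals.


Compute exp(0.6700) = 1.9542.
Sigmoid = 1 / (1 + 1.9542) = 1 / 2.9542 = 0.3385.

0.3385


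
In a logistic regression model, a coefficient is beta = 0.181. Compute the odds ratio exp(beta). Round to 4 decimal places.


The odds ratio is computed as:
OR = e^(0.181) = 1.1984.

1.1984


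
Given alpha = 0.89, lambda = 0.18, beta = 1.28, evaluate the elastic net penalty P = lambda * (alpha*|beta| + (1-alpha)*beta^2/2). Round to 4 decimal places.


L1 component = 0.89 * |1.28| = 1.1392.
L2 component = 0.11 * 1.28^2 / 2 = 0.0901.
Penalty = 0.18 * (1.1392 + 0.0901) = 0.18 * 1.2293 = 0.2213.

0.2213


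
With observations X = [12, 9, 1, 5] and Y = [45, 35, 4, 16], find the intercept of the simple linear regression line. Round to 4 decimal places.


The slope is b1 = 3.8400.
Sample means are xbar = 6.7500 and ybar = 25.0000.
Intercept: b0 = 25.0000 - (3.8400)(6.7500) = -0.9200.

-0.9200


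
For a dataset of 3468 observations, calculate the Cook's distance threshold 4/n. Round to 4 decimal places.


The threshold is 4/n.
4/3468 = 0.0012.

0.0012


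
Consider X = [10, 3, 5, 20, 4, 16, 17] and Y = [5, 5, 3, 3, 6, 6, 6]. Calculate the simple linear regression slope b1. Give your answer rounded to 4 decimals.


First compute the means: xbar = 10.7143, ybar = 4.8571.
Then S_xx = sum((xi - xbar)^2) = 291.4286.
S_xy = sum((xi - xbar)(yi - ybar)) = -2.2857.
b1 = S_xy / S_xx = -2.2857 / 291.4286 = -0.0078.

-0.0078


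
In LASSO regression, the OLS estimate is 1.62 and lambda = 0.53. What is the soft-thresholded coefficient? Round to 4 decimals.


Check: |1.62| = 1.62 vs lambda = 0.53.
Since |beta| > lambda, coefficient = sign(beta)*(|beta| - lambda) = 1.0900.
Soft-thresholded coefficient = 1.0900.

1.0900


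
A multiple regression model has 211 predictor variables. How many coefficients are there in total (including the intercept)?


Total coefficients = number of predictors + 1 (for the intercept).
= 211 + 1 = 212.

212


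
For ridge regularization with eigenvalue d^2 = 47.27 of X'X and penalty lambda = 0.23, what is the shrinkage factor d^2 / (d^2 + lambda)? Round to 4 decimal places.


Compute the denominator: 47.27 + 0.23 = 47.5000.
Shrinkage factor = 47.27 / 47.5000 = 0.9952.

0.9952


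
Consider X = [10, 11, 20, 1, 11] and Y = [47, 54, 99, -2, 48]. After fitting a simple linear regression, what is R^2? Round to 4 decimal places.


The fitted line is Y = -7.0993 + 5.3113*X.
SSres = 19.2450, SStot = 5130.8000.
R^2 = 1 - SSres/SStot = 0.9962.

0.9962


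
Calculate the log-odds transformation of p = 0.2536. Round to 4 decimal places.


1 - p = 0.7464.
p/(1-p) = 0.3398.
logit = ln(0.3398) = -1.0795.

-1.0795


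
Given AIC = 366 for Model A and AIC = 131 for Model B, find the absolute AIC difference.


Compute |366 - 131| = 235.
Model B has the smaller AIC.

235


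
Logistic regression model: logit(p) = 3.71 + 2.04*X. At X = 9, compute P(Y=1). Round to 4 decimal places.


Linear predictor: z = 3.71 + 2.04 * 9 = 22.0700.
P = 1/(1 + exp(-22.0700)) = 1/(1 + 0.0000) = 1.0000.

1.0000


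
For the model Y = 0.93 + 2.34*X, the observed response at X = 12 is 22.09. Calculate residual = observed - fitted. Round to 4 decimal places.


Predicted = 0.93 + 2.34 * 12 = 29.0100.
Residual = 22.09 - 29.0100 = -6.9200.

-6.9200


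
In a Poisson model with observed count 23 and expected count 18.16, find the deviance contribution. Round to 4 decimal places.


First: ln(23/18.16) = 0.236273.
Then: 23 * 0.236273 = 5.434279.
y - mu = 23 - 18.16 = 4.84.
D = 2(5.434279 - 4.84) = 1.188558, which rounds to 1.1886.

1.1886


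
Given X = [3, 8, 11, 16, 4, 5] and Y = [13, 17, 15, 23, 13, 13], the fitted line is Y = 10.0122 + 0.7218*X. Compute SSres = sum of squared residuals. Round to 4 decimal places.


Predicted values from Y = 10.0122 + 0.7218*X.
Residuals: [0.8224, 1.2134, -2.9520, 1.4390, 0.1006, -0.6212].
SSres = 13.3297.

13.3297


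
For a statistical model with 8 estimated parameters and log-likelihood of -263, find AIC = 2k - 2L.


Compute:
2k = 2*8 = 16.
-2*loglik = -2*(-263) = 526.
AIC = 16 + 526 = 542.

542


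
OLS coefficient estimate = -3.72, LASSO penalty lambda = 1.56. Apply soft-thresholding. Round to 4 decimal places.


Check: |-3.72| = 3.72 vs lambda = 1.56.
Since |beta| > lambda, coefficient = sign(beta)*(|beta| - lambda) = -2.1600.
Soft-thresholded coefficient = -2.1600.

-2.1600


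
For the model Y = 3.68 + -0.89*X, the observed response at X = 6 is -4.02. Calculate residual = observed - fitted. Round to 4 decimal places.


Fitted value at X = 6 is yhat = 3.68 + -0.89*6 = -1.6600.
Residual = -4.02 - -1.6600 = -2.3600.

-2.3600


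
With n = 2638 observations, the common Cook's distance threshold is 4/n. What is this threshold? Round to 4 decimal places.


The threshold is 4/n.
4/2638 = 0.0015.

0.0015


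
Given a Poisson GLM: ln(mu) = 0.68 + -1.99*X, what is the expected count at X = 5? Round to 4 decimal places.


Compute eta = 0.68 + -1.99 * 5 = -9.2700.
Apply inverse link: mu = e^-9.2700 = 0.0001.

0.0001


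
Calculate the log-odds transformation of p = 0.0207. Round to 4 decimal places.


1 - p = 0.9793.
p/(1-p) = 0.0211.
logit = ln(0.0211) = -3.8567.

-3.8567


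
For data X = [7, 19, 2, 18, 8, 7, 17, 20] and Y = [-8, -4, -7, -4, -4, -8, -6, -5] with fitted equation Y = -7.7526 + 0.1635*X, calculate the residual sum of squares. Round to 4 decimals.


Predicted values from Y = -7.7526 + 0.1635*X.
Residuals: [-1.3919, 0.6461, 0.4256, 0.8096, 2.4446, -1.3919, -1.0269, -0.5174].
SSres = 12.4271.

12.4271


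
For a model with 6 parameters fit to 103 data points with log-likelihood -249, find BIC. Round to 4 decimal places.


Compute k*ln(n) = 6*ln(103) = 6*4.634729 = 27.808374.
Then -2*loglik = 498.
BIC = 27.808374 + 498 = 525.808374, which rounds to 525.8084.

525.8084


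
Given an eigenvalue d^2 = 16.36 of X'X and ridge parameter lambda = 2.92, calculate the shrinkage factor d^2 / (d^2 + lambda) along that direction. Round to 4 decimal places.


d^2 + lambda = 16.36 + 2.92 = 19.2800.
Shrinkage factor = 16.36/19.2800 = 0.8485.

0.8485


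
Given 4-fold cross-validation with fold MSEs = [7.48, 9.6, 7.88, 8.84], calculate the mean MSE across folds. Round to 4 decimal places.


Add all fold MSEs: 33.8000.
Divide by k = 4: 33.8000/4 = 8.4500.

8.4500


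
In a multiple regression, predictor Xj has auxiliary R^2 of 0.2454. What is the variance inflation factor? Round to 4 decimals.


Denominator: 1 - 0.2454 = 0.7546.
VIF = 1 / 0.7546 = 1.3252.

1.3252


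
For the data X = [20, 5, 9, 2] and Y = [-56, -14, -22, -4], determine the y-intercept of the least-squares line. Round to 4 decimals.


The slope is b1 = -2.8602.
Sample means are xbar = 9.0000 and ybar = -24.0000.
Intercept: b0 = -24.0000 - (-2.8602)(9.0000) = 1.7419.

1.7419


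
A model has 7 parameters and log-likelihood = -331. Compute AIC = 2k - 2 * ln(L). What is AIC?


AIC = 2k - 2*loglik = 2(7) - 2(-331).
= 14 + 662 = 676.

676


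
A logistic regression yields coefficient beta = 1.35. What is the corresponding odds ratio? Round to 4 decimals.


exp(1.35) = 3.8574.
So the odds ratio is 3.8574.

3.8574


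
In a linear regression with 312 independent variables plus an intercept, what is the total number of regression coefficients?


Each predictor gets one coefficient, plus one intercept.
Total parameters = 312 + 1 = 313.

313


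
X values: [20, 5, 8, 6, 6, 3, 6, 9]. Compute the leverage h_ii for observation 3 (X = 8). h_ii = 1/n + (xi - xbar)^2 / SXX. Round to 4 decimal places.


n = 8, xbar = 7.8750.
SXX = sum((xi - xbar)^2) = 190.8750.
h = 1/8 + (8 - 7.8750)^2 / 190.8750 = 0.1251.

0.1251


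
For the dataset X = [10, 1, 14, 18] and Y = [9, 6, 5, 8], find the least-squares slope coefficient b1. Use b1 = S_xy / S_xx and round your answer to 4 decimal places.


The sample means are xbar = 10.7500 and ybar = 7.0000.
Compute S_xx = 158.7500 and S_xy = 9.0000.
Slope b1 = S_xy / S_xx = 9.0000 / 158.7500 = 0.0567.

0.0567


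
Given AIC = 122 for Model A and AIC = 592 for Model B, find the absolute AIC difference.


|AIC_A - AIC_B| = |122 - 592| = 470.
Model A is preferred (lower AIC).

470


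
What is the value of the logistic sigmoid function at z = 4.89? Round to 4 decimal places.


exp(-4.8900) = 0.0075.
1 + exp(-z) = 1.0075.
sigmoid = 1/1.0075 = 0.9925.

0.9925


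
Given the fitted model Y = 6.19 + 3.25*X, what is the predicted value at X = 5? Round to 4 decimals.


Substitute X = 5 into the equation:
Y = 6.19 + 3.25 * 5 = 6.19 + 16.2500 = 22.4400.

22.4400


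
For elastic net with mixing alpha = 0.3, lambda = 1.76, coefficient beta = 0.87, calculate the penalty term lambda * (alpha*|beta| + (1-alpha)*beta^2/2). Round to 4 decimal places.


alpha * |beta| = 0.3 * 0.87 = 0.2610.
(1-alpha) * beta^2/2 = 0.7 * 0.7569/2 = 0.2649.
Total = 1.76 * (0.2610 + 0.2649) = 0.9256.

0.9256


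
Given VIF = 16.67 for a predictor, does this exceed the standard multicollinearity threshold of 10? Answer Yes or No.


The threshold is 10.
VIF = 16.67 is >= 10.
Multicollinearity indication: Yes.

Yes


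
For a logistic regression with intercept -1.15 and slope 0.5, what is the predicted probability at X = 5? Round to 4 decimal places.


Compute z = -1.15 + (0.5)(5) = 1.3500.
exp(-z) = 0.2592.
P = 1/(1 + 0.2592) = 0.7941.

0.7941


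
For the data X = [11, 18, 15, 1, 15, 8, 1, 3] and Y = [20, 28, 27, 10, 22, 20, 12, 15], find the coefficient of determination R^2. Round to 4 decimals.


Fit the OLS line: b0 = 10.8649, b1 = 0.9317.
SSres = 21.9969.
SStot = 301.5000.
R^2 = 1 - 21.9969/301.5000 = 0.9270.

0.9270
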